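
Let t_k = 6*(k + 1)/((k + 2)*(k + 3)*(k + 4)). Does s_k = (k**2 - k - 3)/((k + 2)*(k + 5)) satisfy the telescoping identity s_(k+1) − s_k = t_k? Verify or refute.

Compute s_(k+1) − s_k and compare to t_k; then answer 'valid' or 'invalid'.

Invalid: residual 2*(k**3 - 3*k**2 - 43*k - 42)/(k**5 + 20*k**4 + 155*k**3 + 580*k**2 + 1044*k + 720) ≠ 0.

s_(k+1) = (-k + (k + 1)**2 - 4)/((k + 3)*(k + 6))
s_(k+1) − s_k = 2*(4*k**2 + 17*k + 12)/(k**4 + 16*k**3 + 91*k**2 + 216*k + 180)
(s_(k+1) − s_k) − t_k = 2*(k**3 - 3*k**2 - 43*k - 42)/(k**5 + 20*k**4 + 155*k**3 + 580*k**2 + 1044*k + 720)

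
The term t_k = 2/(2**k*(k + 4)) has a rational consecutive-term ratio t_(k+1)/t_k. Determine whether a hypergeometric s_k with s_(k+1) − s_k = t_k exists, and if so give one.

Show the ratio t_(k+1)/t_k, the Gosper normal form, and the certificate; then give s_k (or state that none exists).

none (Gosper's algorithm certifies no s_k)

Ratio r(k) = (k + 4)/(2*(k + 5)).
Take A(k)=k/2 + 2, B(k)=k + 5, C(k)=1.
f must satisfy (k/2 + 2)·f(k+1) − (k + 4)·f(k) = 1.
Bound: deg f ≤ -1.
d = -1 < 0 ⇒ no nonzero polynomial f; not summable.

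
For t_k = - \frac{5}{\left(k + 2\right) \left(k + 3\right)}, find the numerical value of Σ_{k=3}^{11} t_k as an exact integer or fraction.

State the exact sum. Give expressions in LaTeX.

Σ = -9/14

t_(k+1)/t_k = (k + 2)/(k + 4).
Factor: A=k + 2; B=k + 4; C=1.
f must satisfy (k + 2)·f(k+1) − (k + 3)·f(k) = 1.
d = 1 from the (1,1,0) case.
A polynomial solution: f(k) = k/2.
Get s_k = R·t_k = -5*k/(2*k + 4) with R(k) = B(k−1)f(k)/C(k) = k*(k + 3)/2.
Check: Δs_k = -5/(k**2 + 5*k + 6). ✓
Σ_(k=3)^(11) t_k = s_(12) − s_(3) = -15/7 − (-3/2) = -9/14.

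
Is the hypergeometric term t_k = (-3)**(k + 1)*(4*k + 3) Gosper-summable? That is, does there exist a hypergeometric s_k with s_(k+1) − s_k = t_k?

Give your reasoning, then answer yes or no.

Yes. s_k = 3*(-3)**k*k.

The ratio is 3*(-4*k - 7)/(4*k + 3).
Gosper form: A/B · C(k+1)/C(k) with A=-3, B=1, C=k + 3/4.
Need (-3)·f(k+1) − (1)·f(k) = k + 3/4.
From deg A=0, deg B=0, deg C=1: d=1.
Solving with deg f ≤ 1: f(k) = -k/4.
So s_k = (B(k−1)f/C)·t_k = (-k/(4*k + 3))·t_k = 3*(-3)**k*k.
Δs = (-3)**(k + 1)*(4*k + 3), as required.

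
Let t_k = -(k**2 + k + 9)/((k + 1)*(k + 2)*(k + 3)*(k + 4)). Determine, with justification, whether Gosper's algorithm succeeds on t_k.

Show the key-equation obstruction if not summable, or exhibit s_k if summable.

Compute t_(k+1)/t_k: get (k + 1)*(k + (k + 1)**2 + 10)/((k + 5)*(k**2 + k + 9)).
Gosper form: A/B · C(k+1)/C(k) with A=k + 1, B=k + 5, C=k**2 + k + 9.
Need (k + 1)·f(k+1) − (k + 4)·f(k) = k**2 + k + 9.
Degrees (1,1,2) ⇒ d ≤ 3.
Solve for f: f(k) = k*(2*k**2 + 9*k + 16)/3 (degree 3 ≤ 3).
Certificate R = B(k−1)f/C = k*(k + 4)*(2*k**2 + 9*k + 16)/(3*(k**2 + k + 9)) gives s_k = k*(-2*k**2 - 9*k - 16)/(3*(k + 1)*(k + 2)*(k + 3)).
s_(k+1) − s_k = (-k**2 - k - 9)/(k**4 + 10*k**3 + 35*k**2 + 50*k + 24) = t_k.

Yes. s_k = k*(-2*k**2 - 9*k - 16)/(3*(k + 1)*(k + 2)*(k + 3)).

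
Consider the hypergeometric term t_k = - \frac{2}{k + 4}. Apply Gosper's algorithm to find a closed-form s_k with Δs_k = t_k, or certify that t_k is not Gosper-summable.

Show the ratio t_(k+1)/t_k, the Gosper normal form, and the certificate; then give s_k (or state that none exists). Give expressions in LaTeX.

not Gosper-summable; s_k does not exist

Step 1: r(k) = (k + 4)/(k + 5).
Factor: A=k + 4; B=k + 5; C=1.
Key eq: (k + 4)·f(k+1) = (k + 4)·f(k) + (1).
d = 0 from the (1,1,0) case.
Generic f = c0 gives residual -1; -1 = 0 cannot hold, so t_k is not Gosper-summable.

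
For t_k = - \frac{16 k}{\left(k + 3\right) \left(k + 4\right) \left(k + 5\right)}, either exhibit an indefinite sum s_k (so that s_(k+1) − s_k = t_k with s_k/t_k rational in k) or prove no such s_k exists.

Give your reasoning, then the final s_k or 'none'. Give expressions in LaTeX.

r(k) = (k + 1)*(k + 3)/(k*(k + 6)) after simplifying.
Normal form (A,B,C) = (k + 3, k + 6, k).
Need (k + 3)·f(k+1) − (k + 5)·f(k) = k.
d = 2 from the (1,1,1) case.
Solve for f: f(k) = k*(k - 1)/8 (degree 2 ≤ 2).
Then R = B(k−1)f/C = (k - 1)*(k + 5)/8, so s_k = R(k)·t_k = 2*k*(1 - k)/((k + 3)*(k + 4)).
Δs = -16*k/(k**3 + 12*k**2 + 47*k + 60), as required.

s_k = \frac{2 k \left(1 - k\right)}{\left(k + 3\right) \left(k + 4\right)}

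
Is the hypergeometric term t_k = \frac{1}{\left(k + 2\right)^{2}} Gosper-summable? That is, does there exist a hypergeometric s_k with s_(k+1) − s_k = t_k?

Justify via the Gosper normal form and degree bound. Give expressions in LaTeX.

r(k) = (k + 2)**2/(k + 3)**2 after simplifying.
Gosper form: A/B · C(k+1)/C(k) with A=k**2 + 4*k + 4, B=k**2 + 6*k + 9, C=1.
f must satisfy (k**2 + 4*k + 4)·f(k+1) − (k**2 + 4*k + 4)·f(k) = 1.
Degrees (2,2,0) ⇒ d ≤ 0.
Generic f = c0 gives residual -1; -1 = 0 cannot hold, so t_k is not Gosper-summable.

No — key equation has no polynomial f.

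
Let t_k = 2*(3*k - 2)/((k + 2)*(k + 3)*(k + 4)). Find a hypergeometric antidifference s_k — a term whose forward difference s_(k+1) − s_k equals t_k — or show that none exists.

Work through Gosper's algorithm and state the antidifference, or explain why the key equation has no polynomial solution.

s_k = 2*k*(k - 4)/(3*(k + 2)*(k + 3))

Ratio r(k) = (k + 2)*(3*k + 1)/((k + 5)*(3*k - 2)).
Take A(k)=k + 2, B(k)=k + 5, C(k)=k - 2/3.
Need (k + 2)·f(k+1) − (k + 4)·f(k) = k - 2/3.
d = 2 from the (1,1,1) case.
Match coefficients ⇒ f(k) = k*(k - 4)/9.
Then R = B(k−1)f/C = k*(k - 4)*(k + 4)/(3*(3*k - 2)), so s_k = R(k)·t_k = 2*k*(k - 4)/(3*(k + 2)*(k + 3)).
s_(k+1) − s_k = 2*(3*k - 2)/(k**3 + 9*k**2 + 26*k + 24) = t_k.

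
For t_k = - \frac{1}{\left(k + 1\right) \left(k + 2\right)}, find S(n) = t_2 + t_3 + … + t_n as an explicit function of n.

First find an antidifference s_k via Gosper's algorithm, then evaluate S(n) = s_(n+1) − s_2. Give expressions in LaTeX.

r(k) = (k + 1)/(k + 3) after simplifying.
Gosper form: A/B · C(k+1)/C(k) with A=k + 1, B=k + 3, C=1.
Set up (k + 1)·f(k+1) − (k + 2)·f(k) − (1) = 0.
Degrees (1,1,0) ⇒ d ≤ 1.
Match coefficients ⇒ f(k) = k.
R(k) = B(k−1)·f(k)/C(k) = k*(k + 2); s_k = R·t_k = -k/(k + 1).
Verify: -1/(k**2 + 3*k + 2) matches t_k.
s_(n+1) = (-n - 1)/(n + 2) and s_(2) = -2/3, so S(n) = (1 - n)/(3*(n + 2)).

S(n) = \frac{1 - n}{3 \left(n + 2\right)}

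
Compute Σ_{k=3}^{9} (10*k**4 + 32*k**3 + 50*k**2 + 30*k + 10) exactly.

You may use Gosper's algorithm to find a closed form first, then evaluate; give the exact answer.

t_(k+1)/t_k = (5*k**4 + 36*k**3 + 103*k**2 + 133*k + 66)/(5*k**4 + 16*k**3 + 25*k**2 + 15*k + 5).
Normal form (A,B,C) = (1, 1, k**4 + 16*k**3/5 + 5*k**2 + 3*k + 1).
Key eq: (1)·f(k+1) = (1)·f(k) + (k**4 + 16*k**3/5 + 5*k**2 + 3*k + 1).
From deg A=0, deg B=0, deg C=4: d=5.
Match coefficients ⇒ f(k) = k*(2*k**4 + 3*k**3 + 4*k**2 - 2*k + 3)/10.
Get s_k = R·t_k = k*(2*k**4 + 3*k**3 + 4*k**2 - 2*k + 3) with R(k) = B(k−1)f(k)/C(k) = k*(2*k**4 + 3*k**3 + 4*k**2 - 2*k + 3)/(2*(5*k**4 + 16*k**3 + 25*k**2 + 15*k + 5)).
Check: Δs_k = 10*k**4 + 32*k**3 + 50*k**2 + 30*k + 10. ✓
Sum = s_(10) − s_(3); s_(10) = 233830, s_(3) = 828 ⇒ 233002.

Σ = 233002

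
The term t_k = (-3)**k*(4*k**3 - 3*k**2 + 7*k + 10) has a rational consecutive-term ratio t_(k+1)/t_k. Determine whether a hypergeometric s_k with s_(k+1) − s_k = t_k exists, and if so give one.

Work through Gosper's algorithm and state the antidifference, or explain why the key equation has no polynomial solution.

r(k) = 3*(-4*k**3 - 9*k**2 - 13*k - 18)/(4*k**3 - 3*k**2 + 7*k + 10) after simplifying.
Gosper form: A/B · C(k+1)/C(k) with A=-3, B=1, C=k**3 - 3*k**2/4 + 7*k/4 + 5/2.
Need (-3)·f(k+1) − (1)·f(k) = k**3 - 3*k**2/4 + 7*k/4 + 5/2.
From deg A=0, deg B=0, deg C=3: d=3.
Solve for f: f(k) = -(k**3 - 3*k**2 + 4*k + 1)/4 (degree 3 ≤ 3).
So s_k = (B(k−1)f/C)·t_k = (-(k**3 - 3*k**2 + 4*k + 1)/(4*k**3 - 3*k**2 + 7*k + 10))·t_k = (-3)**k*(-k**3 + 3*k**2 - 4*k - 1).
Δs = (-3)**k*(4*k**3 - 3*k**2 + 7*k + 10), as required.

s_k = (-3)**k*(-k**3 + 3*k**2 - 4*k - 1)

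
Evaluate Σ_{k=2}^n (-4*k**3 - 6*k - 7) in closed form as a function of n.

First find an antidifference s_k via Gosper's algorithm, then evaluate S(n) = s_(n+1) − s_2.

S(n) = -n**4 - 2*n**3 - 4*n**2 - 10*n + 17

Step 1: r(k) = (6*k + 4*(k + 1)**3 + 13)/(4*k**3 + 6*k + 7).
Gosper form: A/B · C(k+1)/C(k) with A=1, B=1, C=k**3 + 3*k/2 + 7/4.
f must satisfy (1)·f(k+1) − (1)·f(k) = k**3 + 3*k/2 + 7/4.
d = 4 from the (0,0,3) case.
Match coefficients ⇒ f(k) = k*(k**3 - 2*k**2 + 4*k + 4)/4.
So s_k = (B(k−1)f/C)·t_k = (k*(k**3 - 2*k**2 + 4*k + 4)/(4*k**3 + 6*k + 7))·t_k = k*(-k**3 + 2*k**2 - 4*k - 4).
Verify: -4*k**3 - 6*k - 7 matches t_k.
Telescope: S(n) = s_(n+1) − s_(2) = -n**4 - 2*n**3 - 4*n**2 - 10*n - 7 − (-24) = -n**4 - 2*n**3 - 4*n**2 - 10*n + 17.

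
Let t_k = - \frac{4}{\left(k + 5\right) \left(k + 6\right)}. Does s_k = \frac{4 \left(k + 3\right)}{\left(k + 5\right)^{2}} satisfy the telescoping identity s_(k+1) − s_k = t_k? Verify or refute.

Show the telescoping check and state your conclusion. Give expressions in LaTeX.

Invalid: residual \frac{8 \left(2 k + 11\right)}{k^{4} + 22 k^{3} + 181 k^{2} + 660 k + 900} ≠ 0.

s_(k+1) = 4*(k + 4)/(k + 6)**2
s_(k+1) − s_k = 4*(-k**2 - 7*k - 8)/(k**4 + 22*k**3 + 181*k**2 + 660*k + 900)
(s_(k+1) − s_k) − t_k = 8*(2*k + 11)/(k**4 + 22*k**3 + 181*k**2 + 660*k + 900)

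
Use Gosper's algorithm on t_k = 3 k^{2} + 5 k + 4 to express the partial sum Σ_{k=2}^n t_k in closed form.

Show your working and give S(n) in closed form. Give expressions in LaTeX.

S(n) = n^{3} + 4 n^{2} + 7 n - 12

r(k) = (3*k**2 + 11*k + 12)/(3*k**2 + 5*k + 4) after simplifying.
A = 1, B = 1, C = k**2 + 5*k/3 + 4/3.
Need (1)·f(k+1) − (1)·f(k) = k**2 + 5*k/3 + 4/3.
d = 3 from the (0,0,2) case.
Match coefficients ⇒ f(k) = k*(k**2 + k + 2)/3.
R(k) = B(k−1)·f(k)/C(k) = k*(k**2 + k + 2)/(3*k**2 + 5*k + 4); s_k = R·t_k = k*(k**2 + k + 2).
Δs = 3*k**2 + 5*k + 4, as required.
Σ_(k=2)^n t_k = s_(n+1) − s_(2) = (n**3 + 4*n**2 + 7*n + 4) − (16), i.e. n**3 + 4*n**2 + 7*n - 12.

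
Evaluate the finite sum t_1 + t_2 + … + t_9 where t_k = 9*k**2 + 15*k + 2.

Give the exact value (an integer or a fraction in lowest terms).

r(k) = (9*k**2 + 33*k + 26)/(9*k**2 + 15*k + 2) after simplifying.
A = 1, B = 1, C = k**2 + 5*k/3 + 2/9.
Key eq: (1)·f(k+1) = (1)·f(k) + (k**2 + 5*k/3 + 2/9).
Bound: deg f ≤ 3.
Solving with deg f ≤ 3: f(k) = k*(3*k**2 + 3*k - 4)/9.
So s_k = (B(k−1)f/C)·t_k = (k*(3*k**2 + 3*k - 4)/(9*k**2 + 15*k + 2))·t_k = k*(3*k**2 + 3*k - 4).
s_(k+1) − s_k = 9*k**2 + 15*k + 2 = t_k.
Sum = s_(10) − s_(1); s_(10) = 3260, s_(1) = 2 ⇒ 3258.

Σ = 3258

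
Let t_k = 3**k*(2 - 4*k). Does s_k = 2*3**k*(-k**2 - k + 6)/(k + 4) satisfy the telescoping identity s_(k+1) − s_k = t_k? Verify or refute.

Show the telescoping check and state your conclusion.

s_(k+1) = 6*3**k*(-k - (k + 1)**2 + 5)/(k + 5)
s_(k+1) − s_k = 3**k*(-4*k**3 - 30*k**2 - 50*k + 36)/(k**2 + 9*k + 20)
(s_(k+1) − s_k) − t_k = 4*3**k*(k**2 + 3*k - 1)/(k**2 + 9*k + 20)

Invalid: residual 4*3**k*(k**2 + 3*k - 1)/(k**2 + 9*k + 20) ≠ 0.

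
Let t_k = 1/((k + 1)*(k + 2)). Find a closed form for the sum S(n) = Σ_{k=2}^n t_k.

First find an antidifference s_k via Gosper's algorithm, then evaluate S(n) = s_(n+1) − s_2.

S(n) = (n - 1)/(3*(n + 2))

Ratio r(k) = (k + 1)/(k + 3).
A = k + 1, B = k + 3, C = 1.
f must satisfy (k + 1)·f(k+1) − (k + 2)·f(k) = 1.
d = 1 from the (1,1,0) case.
Solve for f: f(k) = k (degree 1 ≤ 1).
Then R = B(k−1)f/C = k*(k + 2), so s_k = R(k)·t_k = k/(k + 1).
s_(k+1) − s_k = 1/(k**2 + 3*k + 2) = t_k.
Evaluate: s_(n+1) = (n + 1)/(n + 2); subtract s_(2) = 2/3 ⇒ S(n) = (n - 1)/(3*(n + 2)).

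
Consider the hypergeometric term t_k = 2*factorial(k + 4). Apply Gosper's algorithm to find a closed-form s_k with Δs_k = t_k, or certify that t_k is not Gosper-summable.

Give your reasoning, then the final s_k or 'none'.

none (Gosper's algorithm certifies no s_k)

The ratio is k + 5.
A = k + 5, B = 1, C = 1.
f must satisfy (k + 5)·f(k+1) − (1)·f(k) = 1.
Degrees (1,0,0) ⇒ d ≤ -1.
Bound -1 < 0, so the key equation has no polynomial solution.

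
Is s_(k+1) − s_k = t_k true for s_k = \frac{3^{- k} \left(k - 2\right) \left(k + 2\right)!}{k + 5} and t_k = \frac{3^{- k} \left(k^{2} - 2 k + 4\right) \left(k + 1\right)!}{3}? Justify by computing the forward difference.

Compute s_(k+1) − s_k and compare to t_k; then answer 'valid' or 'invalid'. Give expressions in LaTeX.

s_(k+1) = (k - 1)*factorial(k + 3)/(3*3**k*(k + 6))
s_(k+1) − s_k = (k**3 + 4*k**2 - 5*k + 21)*factorial(k + 2)/(3*3**k*(k + 5)*(k + 6))
(s_(k+1) − s_k) − t_k = -(k**3 + 3*k**2 - 9*k + 26)*factorial(k + 1)/(3**k*(k + 5)*(k + 6))

Invalid: residual - \frac{3^{- k} \left(k^{3} + 3 k^{2} - 9 k + 26\right) \left(k + 1\right)!}{\left(k + 5\right) \left(k + 6\right)} ≠ 0.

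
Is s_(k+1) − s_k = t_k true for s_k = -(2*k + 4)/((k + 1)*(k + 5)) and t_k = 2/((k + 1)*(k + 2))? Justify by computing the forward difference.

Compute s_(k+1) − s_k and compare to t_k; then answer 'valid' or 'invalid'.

Invalid: residual 6*(-2*k - 7)/(k**4 + 14*k**3 + 65*k**2 + 112*k + 60) ≠ 0.

s_(k+1) = 2*(-k - 3)/((k + 2)*(k + 6))
s_(k+1) − s_k = 2*(k**2 + 5*k + 9)/(k**4 + 14*k**3 + 65*k**2 + 112*k + 60)
(s_(k+1) − s_k) − t_k = 6*(-2*k - 7)/(k**4 + 14*k**3 + 65*k**2 + 112*k + 60)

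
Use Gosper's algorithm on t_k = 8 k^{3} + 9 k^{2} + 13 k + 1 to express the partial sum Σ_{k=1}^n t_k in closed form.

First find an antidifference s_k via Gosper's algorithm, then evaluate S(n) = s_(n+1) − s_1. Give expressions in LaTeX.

t_(k+1)/t_k = (8*k**3 + 33*k**2 + 55*k + 31)/(8*k**3 + 9*k**2 + 13*k + 1).
Factor: A=1; B=1; C=k**3 + 9*k**2/8 + 13*k/8 + 1/8.
Set up (1)·f(k+1) − (1)·f(k) − (k**3 + 9*k**2/8 + 13*k/8 + 1/8) = 0.
deg f ≤ 4 (via 0,0,3).
Coefficient equations give f(k) = k*(2*k**3 - k**2 + 4*k - 4)/8.
R(k) = B(k−1)·f(k)/C(k) = k*(2*k**3 - k**2 + 4*k - 4)/(8*k**3 + 9*k**2 + 13*k + 1); s_k = R·t_k = k*(2*k**3 - k**2 + 4*k - 4).
Δs = 8*k**3 + 9*k**2 + 13*k + 1, as required.
Σ_(k=1)^n t_k = s_(n+1) − s_(1) = (2*n**4 + 7*n**3 + 13*n**2 + 9*n + 1) − (1), i.e. n*(2*n**3 + 7*n**2 + 13*n + 9).

S(n) = n \left(2 n^{3} + 7 n^{2} + 13 n + 9\right)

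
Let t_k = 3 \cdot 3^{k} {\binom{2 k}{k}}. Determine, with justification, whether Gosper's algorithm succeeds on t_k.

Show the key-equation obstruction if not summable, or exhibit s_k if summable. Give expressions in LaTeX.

t_(k+1)/t_k = 6*(2*k + 1)/(k + 1).
So A=12*k + 6 and B=k + 1, with C=1.
Solve (12*k + 6)·f(k+1) − (k)·f(k) = 1.
deg f ≤ -1 (via 1,1,0).
Negative degree bound (-1): no f exists, t_k not Gosper-summable.

No; the degree bound rules out any f.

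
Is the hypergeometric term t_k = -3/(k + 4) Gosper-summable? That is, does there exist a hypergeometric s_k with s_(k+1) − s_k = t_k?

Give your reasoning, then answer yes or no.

No; the coefficient equations for f are inconsistent.

Ratio r(k) = (k + 4)/(k + 5).
Take A(k)=k + 4, B(k)=k + 5, C(k)=1.
Set up (k + 4)·f(k+1) − (k + 4)·f(k) − (1) = 0.
Degrees (1,1,0) ⇒ d ≤ 0.
f = c0 ⇒ A·f(k+1) − B(k−1)·f(k) − C = -1. The system {-1 = 0} is inconsistent; no antidifference.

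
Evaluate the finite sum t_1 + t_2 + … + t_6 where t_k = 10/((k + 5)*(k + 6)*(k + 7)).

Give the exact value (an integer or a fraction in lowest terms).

Compute t_(k+1)/t_k: get (k + 5)/(k + 8).
So A=k + 5 and B=k + 8, with C=1.
Set up (k + 5)·f(k+1) − (k + 7)·f(k) − (1) = 0.
deg f ≤ 2 (via 1,1,0).
Coefficient equations give f(k) = k*(k + 11)/60.
R(k) = B(k−1)·f(k)/C(k) = k*(k + 7)*(k + 11)/60; s_k = R·t_k = k*(k + 11)/(6*(k + 5)*(k + 6)).
Check: Δs_k = 10/(k**3 + 18*k**2 + 107*k + 210). ✓
Telescoping: Σ = s_(7) − s_(1) = 7/52 − (1/21) = 95/1092.

Σ = 95/1092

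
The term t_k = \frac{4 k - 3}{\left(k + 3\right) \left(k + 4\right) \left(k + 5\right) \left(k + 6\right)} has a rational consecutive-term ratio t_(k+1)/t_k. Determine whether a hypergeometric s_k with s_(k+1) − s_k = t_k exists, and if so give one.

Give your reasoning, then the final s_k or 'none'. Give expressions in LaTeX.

t_(k+1)/t_k = (k + 3)*(4*k + 1)/((k + 7)*(4*k - 3)).
Normal form (A,B,C) = (k + 3, k + 7, k - 3/4).
Need (k + 3)·f(k+1) − (k + 6)·f(k) = k - 3/4.
Degrees (1,1,1) ⇒ d ≤ 3.
Coefficient equations give f(k) = k*(k**2 + 12*k - 73)/240.
R(k) = B(k−1)·f(k)/C(k) = k*(k + 6)*(k**2 + 12*k - 73)/(60*(4*k - 3)); s_k = R·t_k = k*(k**2 + 12*k - 73)/(60*(k + 3)*(k + 4)*(k + 5)).
Check: Δs_k = (4*k - 3)/(k**4 + 18*k**3 + 119*k**2 + 342*k + 360). ✓

s_k = \frac{k \left(k^{2} + 12 k - 73\right)}{60 \left(k + 3\right) \left(k + 4\right) \left(k + 5\right)}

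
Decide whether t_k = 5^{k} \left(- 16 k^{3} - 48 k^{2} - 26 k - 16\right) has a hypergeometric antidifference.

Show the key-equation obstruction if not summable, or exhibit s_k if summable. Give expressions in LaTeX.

Yes. s_k = 5^{k} \left(- 4 k^{3} + 3 k^{2} + k - 4\right).

Ratio r(k) = 5*(8*k**3 + 48*k**2 + 85*k + 53)/(8*k**3 + 24*k**2 + 13*k + 8).
Normal form (A,B,C) = (5, 1, k**3 + 3*k**2 + 13*k/8 + 1).
Set up (5)·f(k+1) − (1)·f(k) − (k**3 + 3*k**2 + 13*k/8 + 1) = 0.
From deg A=0, deg B=0, deg C=3: d=3.
Solve for f: f(k) = (4*k**3 - 3*k**2 - k + 4)/16 (degree 3 ≤ 3).
So s_k = (B(k−1)f/C)·t_k = ((4*k**3 - 3*k**2 - k + 4)/(2*(8*k**3 + 24*k**2 + 13*k + 8)))·t_k = 5**k*(-4*k**3 + 3*k**2 + k - 4).
Check: Δs_k = 5**k*(-16*k**3 - 48*k**2 - 26*k - 16). ✓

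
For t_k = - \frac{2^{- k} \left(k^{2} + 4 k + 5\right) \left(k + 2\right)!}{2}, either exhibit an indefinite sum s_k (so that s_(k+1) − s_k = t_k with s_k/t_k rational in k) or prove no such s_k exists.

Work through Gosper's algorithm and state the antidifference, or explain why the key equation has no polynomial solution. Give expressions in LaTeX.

s_k = - 2^{- k} \left(k + 2\right) \left(k + 2\right)!

The ratio is (k + 3)*(4*k + (k + 1)**2 + 9)/(2*(k**2 + 4*k + 5)).
So A=k/2 + 3/2 and B=1, with C=k**2 + 4*k + 5.
f must satisfy (k/2 + 3/2)·f(k+1) − (1)·f(k) = k**2 + 4*k + 5.
From deg A=1, deg B=0, deg C=2: d=1.
Match coefficients ⇒ f(k) = 2*(k + 2).
Then R = B(k−1)f/C = 2*(k + 2)/(k**2 + 4*k + 5), so s_k = R(k)·t_k = -(k + 2)*factorial(k + 2)/2**k.
Check: Δs_k = -(k**2 + 4*k + 5)*factorial(k + 2)/(2*2**k). ✓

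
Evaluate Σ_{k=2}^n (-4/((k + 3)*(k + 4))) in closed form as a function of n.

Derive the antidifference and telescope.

Ratio r(k) = (k + 3)/(k + 5).
Take A(k)=k + 3, B(k)=k + 5, C(k)=1.
Key eq: (k + 3)·f(k+1) = (k + 4)·f(k) + (1).
From deg A=1, deg B=1, deg C=0: d=1.
Solve for f: f(k) = k/3 (degree 1 ≤ 1).
Get s_k = R·t_k = -4*k/(3*k + 9) with R(k) = B(k−1)f(k)/C(k) = k*(k + 4)/3.
s_(k+1) − s_k = -4/(k**2 + 7*k + 12) = t_k.
Telescope: S(n) = s_(n+1) − s_(2) = 4*(-n - 1)/(3*(n + 4)) − (-8/15) = 4*(1 - n)/(5*(n + 4)).

S(n) = 4*(1 - n)/(5*(n + 4))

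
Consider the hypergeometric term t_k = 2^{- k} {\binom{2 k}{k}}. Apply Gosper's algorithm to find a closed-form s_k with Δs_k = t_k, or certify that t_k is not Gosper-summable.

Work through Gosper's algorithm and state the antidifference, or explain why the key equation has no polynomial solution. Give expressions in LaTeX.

none — t_k is not Gosper-summable

t_(k+1)/t_k = (2*k + 1)/(k + 1).
So A=2*k + 1 and B=k + 1, with C=1.
f must satisfy (2*k + 1)·f(k+1) − (k)·f(k) = 1.
Degrees (1,1,0) ⇒ d ≤ -1.
deg f ≤ -1 is impossible — no certificate.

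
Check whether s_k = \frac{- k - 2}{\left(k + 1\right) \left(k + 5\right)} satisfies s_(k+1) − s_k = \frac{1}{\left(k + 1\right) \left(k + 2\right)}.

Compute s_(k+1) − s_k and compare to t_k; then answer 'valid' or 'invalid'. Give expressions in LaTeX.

Invalid: residual \frac{3 \left(- 2 k - 7\right)}{k^{4} + 14 k^{3} + 65 k^{2} + 112 k + 60} ≠ 0.

s_(k+1) = (-k - 3)/((k + 2)*(k + 6))
s_(k+1) − s_k = (k**2 + 5*k + 9)/(k**4 + 14*k**3 + 65*k**2 + 112*k + 60)
(s_(k+1) − s_k) − t_k = 3*(-2*k - 7)/(k**4 + 14*k**3 + 65*k**2 + 112*k + 60)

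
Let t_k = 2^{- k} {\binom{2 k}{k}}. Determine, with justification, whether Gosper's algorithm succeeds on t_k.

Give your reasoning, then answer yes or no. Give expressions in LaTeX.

The ratio is (2*k + 1)/(k + 1).
Normal form (A,B,C) = (2*k + 1, k + 1, 1).
Solve (2*k + 1)·f(k+1) − (k)·f(k) = 1.
Degrees (1,1,0) ⇒ d ≤ -1.
Negative degree bound (-1): no f exists, t_k not Gosper-summable.

No; the degree bound rules out any f.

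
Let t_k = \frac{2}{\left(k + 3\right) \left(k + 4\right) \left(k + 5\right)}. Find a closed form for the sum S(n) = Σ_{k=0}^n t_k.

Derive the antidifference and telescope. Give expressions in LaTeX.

Step 1: r(k) = (k + 3)/(k + 6).
Take A(k)=k + 3, B(k)=k + 6, C(k)=1.
Set up (k + 3)·f(k+1) − (k + 5)·f(k) − (1) = 0.
Degrees (1,1,0) ⇒ d ≤ 2.
Solving with deg f ≤ 2: f(k) = k*(k + 7)/24.
Then R = B(k−1)f/C = k*(k + 5)*(k + 7)/24, so s_k = R(k)·t_k = k*(k + 7)/(12*(k + 3)*(k + 4)).
Verify: 2/(k**3 + 12*k**2 + 47*k + 60) matches t_k.
Evaluate: s_(n+1) = (n**2 + 9*n + 8)/(12*(n**2 + 9*n + 20)); subtract s_(0) = 0 ⇒ S(n) = (n**2 + 9*n + 8)/(12*(n**2 + 9*n + 20)).

S(n) = \frac{n^{2} + 9 n + 8}{12 \left(n^{2} + 9 n + 20\right)}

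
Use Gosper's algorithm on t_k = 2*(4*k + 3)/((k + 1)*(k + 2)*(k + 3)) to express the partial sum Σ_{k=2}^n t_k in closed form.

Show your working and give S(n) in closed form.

S(n) = (23*n**2 + 19*n - 42)/(12*(n**2 + 5*n + 6))

Ratio r(k) = (k + 1)*(4*k + 7)/((k + 4)*(4*k + 3)).
Gosper form: A/B · C(k+1)/C(k) with A=k + 1, B=k + 4, C=k + 3/4.
f must satisfy (k + 1)·f(k+1) − (k + 3)·f(k) = k + 3/4.
d = 2 from the (1,1,1) case.
A polynomial solution: f(k) = k*(7*k + 5)/16.
Get s_k = R·t_k = k*(7*k + 5)/(2*(k + 1)*(k + 2)) with R(k) = B(k−1)f(k)/C(k) = k*(k + 3)*(7*k + 5)/(4*(4*k + 3)).
Verify: 2*(4*k + 3)/(k**3 + 6*k**2 + 11*k + 6) matches t_k.
s_(n+1) = (7*n**2 + 19*n + 12)/(2*(n**2 + 5*n + 6)) and s_(2) = 19/12, so S(n) = (23*n**2 + 19*n - 42)/(12*(n**2 + 5*n + 6)).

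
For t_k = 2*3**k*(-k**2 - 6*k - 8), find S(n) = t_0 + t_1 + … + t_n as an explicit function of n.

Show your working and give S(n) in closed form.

Compute t_(k+1)/t_k: get 3*(k**2 + 8*k + 15)/(k**2 + 6*k + 8).
Factor: A=3; B=1; C=k**2 + 6*k + 8.
Need (3)·f(k+1) − (1)·f(k) = k**2 + 6*k + 8.
Bound: deg f ≤ 2.
A polynomial solution: f(k) = (k + 1)*(k + 2)/2.
Then R = B(k−1)f/C = (k + 1)/(2*(k + 4)), so s_k = R(k)·t_k = 3**k*(-k**2 - 3*k - 2).
Δs = 2*3**k*(-k**2 - 6*k - 8), as required.
Telescope: S(n) = s_(n+1) − s_(0) = 3**(n + 1)*(-n**2 - 5*n - 6) − (-2) = -3*3**n*n**2 - 15*3**n*n - 18*3**n + 2.

S(n) = -3*3**n*n**2 - 15*3**n*n - 18*3**n + 2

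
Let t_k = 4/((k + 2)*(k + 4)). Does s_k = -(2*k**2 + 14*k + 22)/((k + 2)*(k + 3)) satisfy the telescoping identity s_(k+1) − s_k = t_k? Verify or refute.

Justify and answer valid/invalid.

s_(k+1) = 2*(-7*k - (k + 1)**2 - 18)/((k + 3)*(k + 4))
s_(k+1) − s_k = 4/(k**2 + 6*k + 8)
(s_(k+1) − s_k) − t_k = 0

valid; difference matches t_k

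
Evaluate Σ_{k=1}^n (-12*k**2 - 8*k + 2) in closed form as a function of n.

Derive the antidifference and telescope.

S(n) = 2*n*(-2*n**2 - 5*n - 2)

Ratio r(k) = (6*k**2 + 16*k + 9)/(6*k**2 + 4*k - 1).
Normal form (A,B,C) = (1, 1, k**2 + 2*k/3 - 1/6).
Set up (1)·f(k+1) − (1)·f(k) − (k**2 + 2*k/3 - 1/6) = 0.
d = 3 from the (0,0,2) case.
Coefficient equations give f(k) = k*(2*k**2 - k - 2)/6.
Then R = B(k−1)f/C = k*(2*k**2 - k - 2)/(6*k**2 + 4*k - 1), so s_k = R(k)·t_k = 2*k*(-2*k**2 + k + 2).
Δs = -12*k**2 - 8*k + 2, as required.
Telescope: S(n) = s_(n+1) − s_(1) = -4*n**3 - 10*n**2 - 4*n + 2 − (2) = 2*n*(-2*n**2 - 5*n - 2).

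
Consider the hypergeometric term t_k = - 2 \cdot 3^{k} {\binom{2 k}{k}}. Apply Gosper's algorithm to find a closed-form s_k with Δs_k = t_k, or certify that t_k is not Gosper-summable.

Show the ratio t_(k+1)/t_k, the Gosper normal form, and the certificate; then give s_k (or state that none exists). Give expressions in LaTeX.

t_(k+1)/t_k = 6*(2*k + 1)/(k + 1).
A = 12*k + 6, B = k + 1, C = 1.
Key eq: (12*k + 6)·f(k+1) = (k)·f(k) + (1).
Degrees (1,1,0) ⇒ d ≤ -1.
Bound -1 < 0, so the key equation has no polynomial solution.

none — t_k is not Gosper-summable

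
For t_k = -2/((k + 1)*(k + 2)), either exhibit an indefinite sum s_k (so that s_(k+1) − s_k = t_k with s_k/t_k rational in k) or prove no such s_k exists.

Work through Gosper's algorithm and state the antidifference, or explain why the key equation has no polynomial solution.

Compute t_(k+1)/t_k: get (k + 1)/(k + 3).
Take A(k)=k + 1, B(k)=k + 3, C(k)=1.
Set up (k + 1)·f(k+1) − (k + 2)·f(k) − (1) = 0.
d = 1 from the (1,1,0) case.
Match coefficients ⇒ f(k) = k.
R(k) = B(k−1)·f(k)/C(k) = k*(k + 2); s_k = R·t_k = -2*k/(k + 1).
s_(k+1) − s_k = -2/(k**2 + 3*k + 2) = t_k.

s_k = -2*k/(k + 1)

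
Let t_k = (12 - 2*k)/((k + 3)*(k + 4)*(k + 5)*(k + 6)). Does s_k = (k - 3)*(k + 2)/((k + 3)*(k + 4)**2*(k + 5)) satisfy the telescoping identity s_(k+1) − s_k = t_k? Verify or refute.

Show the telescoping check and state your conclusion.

s_(k+1) = (k - 2)*(k + 3)/((k + 4)*(k + 5)**2*(k + 6))
s_(k+1) − s_k = 2*(-k**3 + 33*k + 54)/(k**6 + 27*k**5 + 301*k**4 + 1773*k**3 + 5818*k**2 + 10080*k + 7200)
(s_(k+1) − s_k) − t_k = 2*(3*k**2 - k - 66)/(k**6 + 27*k**5 + 301*k**4 + 1773*k**3 + 5818*k**2 + 10080*k + 7200)

Invalid: residual 2*(3*k**2 - k - 66)/(k**6 + 27*k**5 + 301*k**4 + 1773*k**3 + 5818*k**2 + 10080*k + 7200) ≠ 0.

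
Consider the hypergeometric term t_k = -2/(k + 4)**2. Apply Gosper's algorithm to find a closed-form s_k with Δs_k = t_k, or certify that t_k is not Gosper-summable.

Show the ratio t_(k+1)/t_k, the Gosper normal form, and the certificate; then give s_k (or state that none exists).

t_(k+1)/t_k = (k + 4)**2/(k + 5)**2.
Take A(k)=k**2 + 8*k + 16, B(k)=k**2 + 10*k + 25, C(k)=1.
Need (k**2 + 8*k + 16)·f(k+1) − (k**2 + 8*k + 16)·f(k) = 1.
deg f ≤ 0 (via 2,2,0).
Write f(k) = c0. Then LHS − RHS = -1, requiring -1 = 0: contradictory. No certificate.

none (Gosper's algorithm certifies no s_k)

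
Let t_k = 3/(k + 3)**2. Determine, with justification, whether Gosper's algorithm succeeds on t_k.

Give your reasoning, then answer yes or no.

The ratio is (k + 3)**2/(k + 4)**2.
Factor: A=k**2 + 6*k + 9; B=k**2 + 8*k + 16; C=1.
Set up (k**2 + 6*k + 9)·f(k+1) − (k**2 + 6*k + 9)·f(k) − (1) = 0.
Bound: deg f ≤ 0.
f = c0 ⇒ A·f(k+1) − B(k−1)·f(k) − C = -1. The system {-1 = 0} is inconsistent; no antidifference.

No — the linear system for f has no solution.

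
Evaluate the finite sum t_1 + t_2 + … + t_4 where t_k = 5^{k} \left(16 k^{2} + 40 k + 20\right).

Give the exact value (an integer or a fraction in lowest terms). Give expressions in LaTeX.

Σ = 312480

t_(k+1)/t_k = 5*(4*k**2 + 18*k + 19)/(4*k**2 + 10*k + 5).
Take A(k)=5, B(k)=1, C(k)=k**2 + 5*k/2 + 5/4.
f must satisfy (5)·f(k+1) − (1)·f(k) = k**2 + 5*k/2 + 5/4.
Degrees (0,0,2) ⇒ d ≤ 2.
A polynomial solution: f(k) = k**2/4.
R(k) = B(k−1)·f(k)/C(k) = k**2/(4*k**2 + 10*k + 5); s_k = R·t_k = 4*5**k*k**2.
s_(k+1) − s_k = 4*5**k*(-k**2 + 5*(k + 1)**2) = t_k.
Sum = s_(5) − s_(1); s_(5) = 312500, s_(1) = 20 ⇒ 312480.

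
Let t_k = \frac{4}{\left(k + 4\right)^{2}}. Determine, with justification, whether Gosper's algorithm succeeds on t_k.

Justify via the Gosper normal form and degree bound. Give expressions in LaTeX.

No — key equation has no polynomial f.

Step 1: r(k) = (k + 4)**2/(k + 5)**2.
Gosper form: A/B · C(k+1)/C(k) with A=k**2 + 8*k + 16, B=k**2 + 10*k + 25, C=1.
Key eq: (k**2 + 8*k + 16)·f(k+1) = (k**2 + 8*k + 16)·f(k) + (1).
d = 0 from the (2,2,0) case.
f = c0 ⇒ A·f(k+1) − B(k−1)·f(k) − C = -1. The system {-1 = 0} is inconsistent; no antidifference.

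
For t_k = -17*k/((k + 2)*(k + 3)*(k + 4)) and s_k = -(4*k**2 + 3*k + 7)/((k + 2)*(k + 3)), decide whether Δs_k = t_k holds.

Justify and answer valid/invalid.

Valid — Δs_k = t_k.

s_(k+1) = (-3*k - 4*(k + 1)**2 - 10)/((k + 3)*(k + 4))
s_(k+1) − s_k = -17*k/(k**3 + 9*k**2 + 26*k + 24)
(s_(k+1) − s_k) − t_k = 0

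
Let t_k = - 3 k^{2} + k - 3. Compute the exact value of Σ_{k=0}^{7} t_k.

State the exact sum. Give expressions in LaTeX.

Σ = -416

The ratio is (-k + 3*(k + 1)**2 + 2)/(3*k**2 - k + 3).
Gosper form: A/B · C(k+1)/C(k) with A=1, B=1, C=k**2 - k/3 + 1.
Set up (1)·f(k+1) − (1)·f(k) − (k**2 - k/3 + 1) = 0.
Degrees (0,0,2) ⇒ d ≤ 3.
Solve for f: f(k) = k*(k**2 - 2*k + 4)/3 (degree 3 ≤ 3).
R(k) = B(k−1)·f(k)/C(k) = k*(k**2 - 2*k + 4)/(3*k**2 - k + 3); s_k = R·t_k = k*(-k**2 + 2*k - 4).
Verify: -3*k**2 + k - 3 matches t_k.
Evaluate s at k=8 and k=0: -416 and 0; difference -416.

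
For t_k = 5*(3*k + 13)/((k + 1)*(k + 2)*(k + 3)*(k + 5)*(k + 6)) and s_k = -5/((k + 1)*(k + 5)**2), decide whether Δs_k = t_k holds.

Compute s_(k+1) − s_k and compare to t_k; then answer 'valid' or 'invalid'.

Invalid: residual 15*(-4*k**2 - 37*k - 83)/(k**7 + 28*k**6 + 324*k**5 + 1994*k**4 + 6983*k**3 + 13746*k**2 + 13860*k + 5400) ≠ 0.

s_(k+1) = -5/((k + 2)*(k + 6)**2)
s_(k+1) − s_k = -5/((k + 2)*(k + 6)**2) + 5/((k + 1)*(k + 5)**2)
(s_(k+1) − s_k) − t_k = 15*(-4*k**2 - 37*k - 83)/(k**7 + 28*k**6 + 324*k**5 + 1994*k**4 + 6983*k**3 + 13746*k**2 + 13860*k + 5400)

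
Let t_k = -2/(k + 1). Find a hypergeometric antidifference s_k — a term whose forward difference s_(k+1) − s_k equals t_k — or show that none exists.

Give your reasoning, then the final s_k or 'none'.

none (Gosper's algorithm certifies no s_k)

t_(k+1)/t_k = (k + 1)/(k + 2).
Factor: A=k + 1; B=k + 2; C=1.
f must satisfy (k + 1)·f(k+1) − (k + 1)·f(k) = 1.
d = 0 from the (1,1,0) case.
Put f(k) = c0: A·f(k+1) − B(k−1)·f(k) − C = -1; need -1 = 0 — inconsistent ⇒ no f, not summable.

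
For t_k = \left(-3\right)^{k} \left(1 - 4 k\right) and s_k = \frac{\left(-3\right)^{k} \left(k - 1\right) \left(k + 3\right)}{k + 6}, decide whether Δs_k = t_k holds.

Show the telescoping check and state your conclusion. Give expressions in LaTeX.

Invalid: residual \frac{\left(-3\right)^{k + 1} \left(- 4 k^{2} - 24 k + 7\right)}{k^{2} + 13 k + 42} ≠ 0.

s_(k+1) = (-3)**(k + 1)*k*(k + 4)/(k + 7)
s_(k+1) − s_k = (-3)**k*(-4*k**3 - 39*k**2 - 83*k + 21)/(k**2 + 13*k + 42)
(s_(k+1) − s_k) − t_k = (-3)**(k + 1)*(-4*k**2 - 24*k + 7)/(k**2 + 13*k + 42)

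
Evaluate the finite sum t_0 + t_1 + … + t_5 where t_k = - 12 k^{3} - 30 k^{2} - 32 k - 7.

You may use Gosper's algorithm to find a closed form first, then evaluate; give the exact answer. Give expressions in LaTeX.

Σ = -4872

Step 1: r(k) = (12*k**3 + 66*k**2 + 128*k + 81)/(12*k**3 + 30*k**2 + 32*k + 7).
Take A(k)=1, B(k)=1, C(k)=k**3 + 5*k**2/2 + 8*k/3 + 7/12.
f must satisfy (1)·f(k+1) − (1)·f(k) = k**3 + 5*k**2/2 + 8*k/3 + 7/12.
Degrees (0,0,3) ⇒ d ≤ 4.
Solving with deg f ≤ 4: f(k) = k*(3*k**3 + 4*k**2 + 4*k - 4)/12.
Certificate R = B(k−1)f/C = k*(3*k**3 + 4*k**2 + 4*k - 4)/(12*k**3 + 30*k**2 + 32*k + 7) gives s_k = k*(-3*k**3 - 4*k**2 - 4*k + 4).
Check: Δs_k = -12*k**3 - 30*k**2 - 32*k - 7. ✓
Evaluate s at k=6 and k=0: -4872 and 0; difference -4872.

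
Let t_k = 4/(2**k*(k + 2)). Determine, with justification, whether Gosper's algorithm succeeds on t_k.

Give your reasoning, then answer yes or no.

t_(k+1)/t_k = (k + 2)/(2*(k + 3)).
A = k/2 + 1, B = k + 3, C = 1.
f must satisfy (k/2 + 1)·f(k+1) − (k + 2)·f(k) = 1.
Bound: deg f ≤ -1.
d = -1 < 0 ⇒ no nonzero polynomial f; not summable.

No. Not Gosper-summable.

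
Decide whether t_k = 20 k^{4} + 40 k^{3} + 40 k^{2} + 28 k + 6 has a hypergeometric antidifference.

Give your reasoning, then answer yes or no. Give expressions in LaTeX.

r(k) = (10*k**4 + 60*k**3 + 140*k**2 + 154*k + 67)/(10*k**4 + 20*k**3 + 20*k**2 + 14*k + 3) after simplifying.
So A=1 and B=1, with C=k**4 + 2*k**3 + 2*k**2 + 7*k/5 + 3/10.
Set up (1)·f(k+1) − (1)·f(k) − (k**4 + 2*k**3 + 2*k**2 + 7*k/5 + 3/10) = 0.
Bound: deg f ≤ 5.
Match coefficients ⇒ f(k) = k*(2*k**4 + 2*k - 1)/10.
Certificate R = B(k−1)f/C = k*(2*k**4 + 2*k - 1)/(10*k**4 + 20*k**3 + 20*k**2 + 14*k + 3) gives s_k = 2*k*(2*k**4 + 2*k - 1).
Δs = 20*k**4 + 40*k**3 + 40*k**2 + 28*k + 6, as required.

Yes. s_k = 2 k \left(2 k^{4} + 2 k - 1\right).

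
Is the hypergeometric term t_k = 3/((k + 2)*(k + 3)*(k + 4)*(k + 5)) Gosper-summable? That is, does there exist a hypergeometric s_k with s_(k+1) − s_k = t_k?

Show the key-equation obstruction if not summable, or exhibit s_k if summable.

Yes. s_k = k*(k**2 + 9*k + 26)/(24*(k + 2)*(k + 3)*(k + 4)).

Compute t_(k+1)/t_k: get (k + 2)/(k + 6).
Take A(k)=k + 2, B(k)=k + 6, C(k)=1.
Solve (k + 2)·f(k+1) − (k + 5)·f(k) = 1.
deg f ≤ 3 (via 1,1,0).
Solving with deg f ≤ 3: f(k) = k*(k**2 + 9*k + 26)/72.
So s_k = (B(k−1)f/C)·t_k = (k*(k + 5)*(k**2 + 9*k + 26)/72)·t_k = k*(k**2 + 9*k + 26)/(24*(k + 2)*(k + 3)*(k + 4)).
Verify: 3/(k**4 + 14*k**3 + 71*k**2 + 154*k + 120) matches t_k.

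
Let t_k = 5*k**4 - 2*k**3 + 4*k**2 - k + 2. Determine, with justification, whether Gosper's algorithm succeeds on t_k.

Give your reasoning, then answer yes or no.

Ratio r(k) = (5*k**4 + 18*k**3 + 28*k**2 + 21*k + 8)/(5*k**4 - 2*k**3 + 4*k**2 - k + 2).
Normal form (A,B,C) = (1, 1, k**4 - 2*k**3/5 + 4*k**2/5 - k/5 + 2/5).
f must satisfy (1)·f(k+1) − (1)·f(k) = k**4 - 2*k**3/5 + 4*k**2/5 - k/5 + 2/5.
From deg A=0, deg B=0, deg C=4: d=5.
Solving with deg f ≤ 5: f(k) = k*(k**2 + 1)*(k**2 - 3*k + 3)/5.
So s_k = (B(k−1)f/C)·t_k = (k*(k**2 + 1)*(k**2 - 3*k + 3)/(5*k**4 - 2*k**3 + 4*k**2 - k + 2))·t_k = k*(k**4 - 3*k**3 + 4*k**2 - 3*k + 3).
Δs = 5*k**4 - 2*k**3 + 4*k**2 - k + 2, as required.

Yes. s_k = k*(k**4 - 3*k**3 + 4*k**2 - 3*k + 3).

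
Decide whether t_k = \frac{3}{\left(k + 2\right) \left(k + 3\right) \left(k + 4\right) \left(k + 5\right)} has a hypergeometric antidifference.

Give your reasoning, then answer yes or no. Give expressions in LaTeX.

Step 1: r(k) = (k + 2)/(k + 6).
A = k + 2, B = k + 6, C = 1.
Solve (k + 2)·f(k+1) − (k + 5)·f(k) = 1.
d = 3 from the (1,1,0) case.
Coefficient equations give f(k) = k*(k**2 + 9*k + 26)/72.
Certificate R = B(k−1)f/C = k*(k + 5)*(k**2 + 9*k + 26)/72 gives s_k = k*(k**2 + 9*k + 26)/(24*(k + 2)*(k + 3)*(k + 4)).
s_(k+1) − s_k = 3/(k**4 + 14*k**3 + 71*k**2 + 154*k + 120) = t_k.

Yes. s_k = \frac{k \left(k^{2} + 9 k + 26\right)}{24 \left(k + 2\right) \left(k + 3\right) \left(k + 4\right)}.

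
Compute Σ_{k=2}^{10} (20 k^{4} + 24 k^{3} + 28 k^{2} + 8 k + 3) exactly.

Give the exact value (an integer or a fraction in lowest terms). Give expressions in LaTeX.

Σ = 590427

Compute t_(k+1)/t_k: get (20*k**4 + 104*k**3 + 220*k**2 + 216*k + 83)/(20*k**4 + 24*k**3 + 28*k**2 + 8*k + 3).
Normal form (A,B,C) = (1, 1, k**4 + 6*k**3/5 + 7*k**2/5 + 2*k/5 + 3/20).
Set up (1)·f(k+1) − (1)·f(k) − (k**4 + 6*k**3/5 + 7*k**2/5 + 2*k/5 + 3/20) = 0.
Bound: deg f ≤ 5.
Solve for f: f(k) = k*(4*k**4 - 4*k**3 + 4*k**2 - 4*k + 3)/20 (degree 5 ≤ 5).
Certificate R = B(k−1)f/C = k*(4*k**4 - 4*k**3 + 4*k**2 - 4*k + 3)/(20*k**4 + 24*k**3 + 28*k**2 + 8*k + 3) gives s_k = k*(4*k**4 - 4*k**3 + 4*k**2 - 4*k + 3).
Verify: 20*k**4 + 24*k**3 + 28*k**2 + 8*k + 3 matches t_k.
Telescoping: Σ = s_(11) − s_(2) = 590513 − (86) = 590427.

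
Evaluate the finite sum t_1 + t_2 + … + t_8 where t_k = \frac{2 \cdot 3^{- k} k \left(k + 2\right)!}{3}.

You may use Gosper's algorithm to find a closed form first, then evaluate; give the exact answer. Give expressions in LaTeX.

t_(k+1)/t_k = (k + 1)*(k + 3)/(3*k).
So A=k/3 + 1 and B=1, with C=k.
Key eq: (k/3 + 1)·f(k+1) = (1)·f(k) + (k).
Bound: deg f ≤ 0.
Match coefficients ⇒ f(k) = 3.
R(k) = B(k−1)·f(k)/C(k) = 3/k; s_k = R·t_k = 2*factorial(k + 2)/3**k.
s_(k+1) − s_k = 2*k*factorial(k + 2)/(3*3**k) = t_k.
Σ_(k=1)^(8) t_k = s_(9) − s_(1) = 985600/243 − (4) = 984628/243.

Σ = 984628/243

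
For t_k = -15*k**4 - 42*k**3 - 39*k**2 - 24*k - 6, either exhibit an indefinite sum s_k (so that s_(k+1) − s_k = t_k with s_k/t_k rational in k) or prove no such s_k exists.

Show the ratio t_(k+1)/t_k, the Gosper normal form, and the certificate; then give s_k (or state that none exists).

s_k = 3*k**2*(-k**3 - k**2 + k - 1)

Ratio r(k) = (5*k**4 + 34*k**3 + 85*k**2 + 96*k + 42)/(5*k**4 + 14*k**3 + 13*k**2 + 8*k + 2).
A = 1, B = 1, C = k**4 + 14*k**3/5 + 13*k**2/5 + 8*k/5 + 2/5.
Solve (1)·f(k+1) − (1)·f(k) = k**4 + 14*k**3/5 + 13*k**2/5 + 8*k/5 + 2/5.
Bound: deg f ≤ 5.
A polynomial solution: f(k) = k**2*(k**3 + k**2 - k + 1)/5.
R(k) = B(k−1)·f(k)/C(k) = k**2*(k**3 + k**2 - k + 1)/(5*k**4 + 14*k**3 + 13*k**2 + 8*k + 2); s_k = R·t_k = 3*k**2*(-k**3 - k**2 + k - 1).
Verify: -15*k**4 - 42*k**3 - 39*k**2 - 24*k - 6 matches t_k.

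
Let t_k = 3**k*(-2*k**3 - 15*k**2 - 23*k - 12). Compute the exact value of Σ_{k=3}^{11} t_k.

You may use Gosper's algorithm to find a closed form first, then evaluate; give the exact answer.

Σ = -1136750922

Compute t_(k+1)/t_k: get 3*(2*k**3 + 21*k**2 + 59*k + 52)/(2*k**3 + 15*k**2 + 23*k + 12).
So A=3 and B=1, with C=k**3 + 15*k**2/2 + 23*k/2 + 6.
Solve (3)·f(k+1) − (1)·f(k) = k**3 + 15*k**2/2 + 23*k/2 + 6.
From deg A=0, deg B=0, deg C=3: d=3.
Coefficient equations give f(k) = (k**3 + 3*k**2 - 2*k + 3)/2.
Then R = B(k−1)f/C = (k**3 + 3*k**2 - 2*k + 3)/(2*k**3 + 15*k**2 + 23*k + 12), so s_k = R(k)·t_k = 3**k*(-k**3 - 3*k**2 + 2*k - 3).
Check: Δs_k = 3**k*(-2*k**3 - 15*k**2 - 23*k - 12). ✓
Telescoping: Σ = s_(12) − s_(3) = -1136752299 − (-1377) = -1136750922.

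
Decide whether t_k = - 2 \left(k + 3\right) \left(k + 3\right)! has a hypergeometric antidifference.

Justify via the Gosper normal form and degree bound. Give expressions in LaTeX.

Yes. s_k = - 2 \left(k + 3\right)!.

Compute t_(k+1)/t_k: get (k + 4)**2/(k + 3).
So A=k + 4 and B=1, with C=k + 3.
Need (k + 4)·f(k+1) − (1)·f(k) = k + 3.
Bound: deg f ≤ 0.
A polynomial solution: f(k) = 1.
Certificate R = B(k−1)f/C = 1/(k + 3) gives s_k = -2*factorial(k + 3).
Check: Δs_k = -2*(k + 3)*factorial(k + 3). ✓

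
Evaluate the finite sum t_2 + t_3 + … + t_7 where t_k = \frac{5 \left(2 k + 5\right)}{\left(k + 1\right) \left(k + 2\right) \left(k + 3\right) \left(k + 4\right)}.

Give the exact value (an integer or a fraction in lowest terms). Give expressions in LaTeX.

Σ = 28/99

r(k) = (k + 1)*(2*k + 7)/((k + 5)*(2*k + 5)) after simplifying.
A = k + 1, B = k + 5, C = k + 5/2.
Need (k + 1)·f(k+1) − (k + 4)·f(k) = k + 5/2.
Degrees (1,1,1) ⇒ d ≤ 3.
Match coefficients ⇒ f(k) = k*(k + 2)*(k + 4)/6.
R(k) = B(k−1)·f(k)/C(k) = k*(k + 2)*(k + 4)**2/(3*(2*k + 5)); s_k = R·t_k = 5*k*(k + 4)/(3*(k**2 + 4*k + 3)).
s_(k+1) − s_k = 5*(2*k + 5)/(k**4 + 10*k**3 + 35*k**2 + 50*k + 24) = t_k.
Sum = s_(8) − s_(2); s_(8) = 160/99, s_(2) = 4/3 ⇒ 28/99.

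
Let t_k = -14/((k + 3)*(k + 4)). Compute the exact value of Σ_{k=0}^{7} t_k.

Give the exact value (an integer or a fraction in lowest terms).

Σ = -112/33

Compute t_(k+1)/t_k: get (k + 3)/(k + 5).
So A=k + 3 and B=k + 5, with C=1.
Key eq: (k + 3)·f(k+1) = (k + 4)·f(k) + (1).
d = 1 from the (1,1,0) case.
Solving with deg f ≤ 1: f(k) = k/3.
R(k) = B(k−1)·f(k)/C(k) = k*(k + 4)/3; s_k = R·t_k = -14*k/(3*k + 9).
Δs = -14/(k**2 + 7*k + 12), as required.
Telescoping: Σ = s_(8) − s_(0) = -112/33 − (0) = -112/33.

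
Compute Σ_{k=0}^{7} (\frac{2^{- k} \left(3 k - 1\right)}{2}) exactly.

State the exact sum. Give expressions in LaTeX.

Σ = 243/128

r(k) = (3*k + 2)/(2*(3*k - 1)) after simplifying.
So A=1/2 and B=1, with C=k - 1/3.
Need (1/2)·f(k+1) − (1)·f(k) = k - 1/3.
d = 1 from the (0,0,1) case.
Coefficient equations give f(k) = -2*(3*k + 2)/3.
Get s_k = R·t_k = (-3*k - 2)/2**k with R(k) = B(k−1)f(k)/C(k) = -2*(3*k + 2)/(3*k - 1).
Verify: (3*k - 1)/(2*2**k) matches t_k.
Telescoping: Σ = s_(8) − s_(0) = -13/128 − (-2) = 243/128.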